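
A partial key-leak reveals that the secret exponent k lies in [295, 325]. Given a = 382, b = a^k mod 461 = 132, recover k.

Compute 382^295 mod 461 = 179, then multiply by 382 repeatedly:
  382^295=179  382^296=150  382^297=136  382^298=320  382^299=75
  382^300=68  382^301=160  382^302=268  382^303=34  382^304=80
  382^305=134  382^306=17  382^307=40  382^308=67  382^309=239
  382^310=20  382^311=264  382^312=350  382^313=10  382^314=132
Found 132 at exponent 314.

314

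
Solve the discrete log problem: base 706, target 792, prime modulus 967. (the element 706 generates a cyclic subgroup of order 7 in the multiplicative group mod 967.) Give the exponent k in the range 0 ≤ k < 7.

5

Successive powers of 706 modulo 967:
  706^0=1  706^1=706  706^2=431  706^3=648  706^4=97  706^5=792
So 706^5 ≡ 792 (mod 967), giving k = 5.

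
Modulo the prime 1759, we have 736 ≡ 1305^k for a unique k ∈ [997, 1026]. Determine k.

1024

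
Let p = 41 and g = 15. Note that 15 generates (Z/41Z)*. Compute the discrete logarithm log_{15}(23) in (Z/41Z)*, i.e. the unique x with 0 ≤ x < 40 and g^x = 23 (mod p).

28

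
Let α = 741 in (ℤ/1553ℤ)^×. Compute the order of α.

The order of 741 must divide p − 1 = 1552 = 2^4 · 97.
Divisors: 1, 2, 4, 8, 16, 97, 194, 388, 776, 1552.
Check each in increasing order: 741^1 ≡ 741;  741^2 ≡ 872;  741^4 ≡ 967;  741^8 ≡ 183;  741^16 ≡ 876;  741^97 ≡ 1227;  741^194 ≡ 672;  741^388 ≡ 1214;  741^776 ≡ 1552;  741^1552 ≡ 1.
Smallest exponent giving 1 is 1552.

1552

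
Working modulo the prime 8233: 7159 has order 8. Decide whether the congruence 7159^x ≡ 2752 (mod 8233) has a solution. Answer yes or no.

⟨7159⟩ has order 8; its elements mod 8233 are {1, 856, 1074, 2752, 5481, 7159, 7377, 8232}.
2752 is in this set.

yes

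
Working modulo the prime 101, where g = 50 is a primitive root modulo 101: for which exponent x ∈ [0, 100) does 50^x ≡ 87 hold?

40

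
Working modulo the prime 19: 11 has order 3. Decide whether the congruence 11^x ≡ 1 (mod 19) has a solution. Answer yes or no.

yes

1 ∈ ⟨11⟩ iff 1^3 ≡ 1 (mod 19), since |⟨11⟩| = 3.
1^3 mod 19 = 1.
Since 1 = 1, 1 lies in the subgroup.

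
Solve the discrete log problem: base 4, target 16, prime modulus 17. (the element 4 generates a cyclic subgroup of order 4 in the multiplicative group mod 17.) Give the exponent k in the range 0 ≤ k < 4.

Successive powers of 4 modulo 17:
  4^0=1  4^1=4  4^2=16
So 4^2 ≡ 16 (mod 17), giving k = 2.

2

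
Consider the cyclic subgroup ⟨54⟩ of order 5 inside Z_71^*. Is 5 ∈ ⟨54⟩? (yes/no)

yes

5 ∈ ⟨54⟩ iff 5^5 ≡ 1 (mod 71), since |⟨54⟩| = 5.
5^5 mod 71 = 1.
Since 1 = 1, 5 lies in the subgroup.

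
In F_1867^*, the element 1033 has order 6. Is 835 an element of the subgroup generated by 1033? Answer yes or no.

yes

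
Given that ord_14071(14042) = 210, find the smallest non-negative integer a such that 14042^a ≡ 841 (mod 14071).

Successive powers of 14042 modulo 14071:
  14042^0=1  14042^1=14042  14042^2=841
So 14042^2 ≡ 841 (mod 14071), giving a = 2.

2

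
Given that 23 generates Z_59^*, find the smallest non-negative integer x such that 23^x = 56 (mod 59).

Baby-step giant-step with m = ceil(sqrt(58)) = 8.
Baby table (23^j mod 59 for j=0..7):
  0:1  1:23  2:57  3:13  4:4  5:33  6:51  7:52
Giant step factor: 23^(-8) ≡ 48 (mod 59).
Scan 56·48^i mod 59 for i = 0, 1, …:
  i=0: 56   i=1: 33
Match at i=1, j=5: x = 1·8 + 5 = 13.

13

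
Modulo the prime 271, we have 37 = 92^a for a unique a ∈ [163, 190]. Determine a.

Compute 92^163 mod 271 = 226, then multiply by 92 repeatedly:
  92^163=226  92^164=196  92^165=146  92^166=153  92^167=255
  92^168=154  92^169=76  92^170=217  92^171=181  92^172=121
  92^173=21  92^174=35  92^175=239  92^176=37
Found 37 at exponent 176.

176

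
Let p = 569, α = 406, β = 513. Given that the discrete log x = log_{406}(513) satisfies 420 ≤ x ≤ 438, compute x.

420

Compute 406^420 mod 569 = 513, then multiply by 406 repeatedly:
  406^420=513
Found 513 at exponent 420.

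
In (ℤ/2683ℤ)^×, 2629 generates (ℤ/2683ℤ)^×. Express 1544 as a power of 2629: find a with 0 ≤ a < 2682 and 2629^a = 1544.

Baby-step giant-step with m = ceil(sqrt(2682)) = 52.
Baby table (2629^j mod 2683 for j=0..51):
  0:1  1:2629  2:233  3:833  4:629  5:913  6:1675  7:772
  8:1240  9:115  10:1839  11:2648  12:1890  13:2577  14:358  15:2132
  16:241  17:401  18:2493  19:2211  20:1341  21:27  22:1225  23:925
  24:1027  25:885  26:504  27:2297  28:2063  29:1284  30:422  31:1359
  32:1738  33:53  34:2504  35:1617  36:1221  37:1141  38:95  39:236
  40:671  41:1328  42:729  43:879  44:828  45:899  46:2431  47:193
  48:310  49:2041  50:2472  51:662
Giant step factor: 2629^(-52) ≡ 812 (mod 2683).
Scan 1544·812^i mod 2683 for i = 0, 1, …:
  i=0: 1544   i=1: 767   i=2: 348   i=3: 861
  i=4: 1552   i=5: 1897   i=6: 322   i=7: 1213
  i=8: 295   i=9: 753     …   i=24: 2180
  i=25: 2063
Match at i=25, j=28: a = 25·52 + 28 = 1328.

1328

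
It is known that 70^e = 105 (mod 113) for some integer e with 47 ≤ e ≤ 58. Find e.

52

Compute 70^47 mod 113 = 12, then multiply by 70 repeatedly:
  70^47=12  70^48=49  70^49=40  70^50=88  70^51=58
  70^52=105
Found 105 at exponent 52.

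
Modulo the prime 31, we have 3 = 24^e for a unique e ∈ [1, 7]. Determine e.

Compute 24^1 mod 31 = 24, then multiply by 24 repeatedly:
  24^1=24  24^2=18  24^3=29  24^4=14  24^5=26
  24^6=4  24^7=3
Found 3 at exponent 7.

7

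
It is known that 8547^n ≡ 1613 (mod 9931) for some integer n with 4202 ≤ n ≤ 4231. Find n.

Compute 8547^4202 mod 9931 = 1013, then multiply by 8547 repeatedly:
  8547^4202=1013  8547^4203=8210  8547^4204=8355  8547^4205=6295  8547^4206=7138
  8547^4207=2353  8547^4208=816  8547^4209=2790  8547^4210=1799  8547^4211=2865
  8547^4212=7240  8547^4213=219  8547^4214=4765  8547^4215=9355  8547^4216=2704
  8547^4217=1651  8547^4218=9077  8547^4219=147  8547^4220=5103  8547^4221=8320
  8547^4222=5080  8547^4223=428  8547^4224=3508  8547^4225=1187  8547^4226=5738
  8547^4227=3408  8547^4228=553  8547^4229=9266  8547^4230=6708  8547^4231=1613
Found 1613 at exponent 4231.

4231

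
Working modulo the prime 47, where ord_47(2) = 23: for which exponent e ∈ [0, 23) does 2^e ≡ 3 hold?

19

Successive powers of 2 modulo 47:
  2^0=1  2^1=2  2^2=4  2^3=8  2^4=16  2^5=32
  2^6=17  2^7=34  2^8=21  2^9=42  2^10=37  2^11=27
  2^12=7  2^13=14  2^14=28  2^15=9  2^16=18  2^17=36
  2^18=25  2^19=3
So 2^19 ≡ 3 (mod 47), giving e = 19.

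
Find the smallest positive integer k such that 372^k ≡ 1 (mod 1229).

The order of 372 must divide p − 1 = 1228 = 2^2 · 307.
Divisors: 1, 2, 4, 307, 614, 1228.
Check each in increasing order: 372^1 ≡ 372;  372^2 ≡ 736;  372^4 ≡ 936;  372^307 ≡ 632;  372^614 ≡ 1228;  372^1228 ≡ 1.
Smallest exponent giving 1 is 1228.

1228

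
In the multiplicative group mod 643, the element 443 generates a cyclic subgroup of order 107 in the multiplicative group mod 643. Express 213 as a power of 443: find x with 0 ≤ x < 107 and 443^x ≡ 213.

Baby-step giant-step with m = ceil(sqrt(107)) = 11.
Baby table (443^j mod 643 for j=0..10):
  0:1  1:443  2:134  3:206  4:595  5:598  6:641  7:400
  8:375  9:231  10:96
Giant step factor: 443^(-11) ≡ 593 (mod 643).
Scan 213·593^i mod 643 for i = 0, 1, …:
  i=0: 213   i=1: 281   i=2: 96
Match at i=2, j=10: x = 2·11 + 10 = 32.

32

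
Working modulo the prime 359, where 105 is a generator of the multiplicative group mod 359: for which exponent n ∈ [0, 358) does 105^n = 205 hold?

Baby-step giant-step with m = ceil(sqrt(358)) = 19.
Baby table (105^j mod 359 for j=0..18):
  0:1  1:105  2:255  3:209  4:46  5:163  6:242  7:280
  8:321  9:318  10:3  11:315  12:47  13:268  14:138  15:130
  16:8  17:122  18:245
Giant step factor: 105^(-19) ≡ 251 (mod 359).
Scan 205·251^i mod 359 for i = 0, 1, …:
  i=0: 205   i=1: 118   i=2: 180   i=3: 305
  i=4: 88   i=5: 189   i=6: 51   i=7: 236
  i=8: 1
Match at i=8, j=0: n = 8·19 + 0 = 152.

152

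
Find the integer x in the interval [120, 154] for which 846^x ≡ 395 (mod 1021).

134

Compute 846^120 mod 1021 = 227, then multiply by 846 repeatedly:
  846^120=227  846^121=94  846^122=907  846^123=551  846^124=570
  846^125=308  846^126=213  846^127=502  846^128=977  846^129=553
  846^130=220  846^131=298  846^132=942  846^133=552  846^134=395
Found 395 at exponent 134.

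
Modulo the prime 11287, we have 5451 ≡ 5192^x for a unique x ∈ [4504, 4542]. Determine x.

4529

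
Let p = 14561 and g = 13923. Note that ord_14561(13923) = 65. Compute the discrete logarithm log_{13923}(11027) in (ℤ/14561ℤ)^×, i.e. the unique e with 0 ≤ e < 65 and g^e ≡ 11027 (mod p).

17

Baby-step giant-step with m = ceil(sqrt(65)) = 9.
Baby table (13923^j mod 14561 for j=0..8):
  0:1  1:13923  2:13897  3:1363  4:4066  5:12311  6:8522  7:8778
  8:5621
Giant step factor: 13923^(-9) ≡ 1115 (mod 14561).
Scan 11027·1115^i mod 14561 for i = 0, 1, …:
  i=0: 11027   i=1: 5621
Match at i=1, j=8: e = 1·9 + 8 = 17.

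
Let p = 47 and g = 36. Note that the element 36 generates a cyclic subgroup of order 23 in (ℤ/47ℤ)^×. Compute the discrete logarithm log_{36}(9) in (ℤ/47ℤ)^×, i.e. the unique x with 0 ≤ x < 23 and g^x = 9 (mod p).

9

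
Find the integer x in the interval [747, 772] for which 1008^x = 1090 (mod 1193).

752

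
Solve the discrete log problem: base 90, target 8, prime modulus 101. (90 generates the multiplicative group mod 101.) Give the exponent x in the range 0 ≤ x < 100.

81

Baby-step giant-step with m = ceil(sqrt(100)) = 10.
Baby table (90^j mod 101 for j=0..9):
  0:1  1:90  2:20  3:83  4:97  5:44  6:21  7:72
  8:16  9:26
Giant step factor: 90^(-10) ≡ 6 (mod 101).
Scan 8·6^i mod 101 for i = 0, 1, …:
  i=0: 8   i=1: 48   i=2: 86   i=3: 11
  i=4: 66   i=5: 93   i=6: 53   i=7: 15
  i=8: 90
Match at i=8, j=1: x = 8·10 + 1 = 81.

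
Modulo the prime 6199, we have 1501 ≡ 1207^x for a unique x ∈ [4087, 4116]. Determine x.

Compute 1207^4087 mod 6199 = 1501, then multiply by 1207 repeatedly:
  1207^4087=1501
Found 1501 at exponent 4087.

4087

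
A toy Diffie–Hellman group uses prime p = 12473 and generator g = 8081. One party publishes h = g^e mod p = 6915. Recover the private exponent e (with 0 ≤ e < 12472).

Baby-step giant-step with m = ceil(sqrt(12472)) = 112.
Baby table (8081^j mod 12473 for j=0..111):
  0:1  1:8081  2:6406  3:3936  4:666  5:6083  6:630  7:2046
  8:7001  9:10026  10:7971  11:3079  12:10237  13:4261  14:7661  15:5042
  16:7584  17:6455  18:769  19:2735  20:11852  21:8318  22:761  23:452
  24:10496  25:1776  26:7906  27:1680  28:5456  29:10354  30:1790  31:8783
  32:4053  33:10668  34:7205  35:12114  36:5130  37:7751  38:8898  39:10366
  40:11451  41:10817  42:1393  43:6187  44:5363  45:7201  46:4736  47:4452
  48:4480  49:6234  50:10980  51:8931  52:2633  53:10808  54:3502  55:10898
  56:7358  57:1207  58:12354  59:11255  60:11012  61:5590  62:8057  63:12030
  64:12341  65:5986  66:2572  67:4314  68:11872  69:7789  70:4151  71:4334
  72:11343  73:11179  74:8033  75:5181  76:8273  77:11306  78:11534  79:7998
  80:9225  81:8577  82:10749  83:697  84:7134  85:12121  86:11805  87:2701
  88:11504  89:2555  90:4140  91:2754  92:3242  93:5302  94:707  95:633
  96:1343  97:1273  98:9361  99:9969  100:8855  101:12127  102:10399  103:3718
  104:10174  105:6551  106:3219  107:6534  108:3045  109:9889  110:10971  111:11040
Giant step factor: 8081^(-112) ≡ 11099 (mod 12473).
Scan 6915·11099^i mod 12473 for i = 0, 1, …:
  i=0: 6915   i=1: 3216   i=2: 9131   i=3: 1844
  i=4: 10836   i=5: 4098   i=6: 7144   i=7: 395
  i=8: 6082   i=9: 242     …   i=24: 7917
  i=25: 10971
Match at i=25, j=110: e = 25·112 + 110 = 2910.

2910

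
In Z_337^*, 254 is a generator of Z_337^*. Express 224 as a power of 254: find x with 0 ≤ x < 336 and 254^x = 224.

Baby-step giant-step with m = ceil(sqrt(336)) = 19.
Baby table (254^j mod 337 for j=0..18):
  0:1  1:254  2:149  3:102  4:296  5:33  6:294  7:199
  8:333  9:332  10:78  11:266  12:164  13:205  14:172  15:215
  16:16  17:20  18:25
Giant step factor: 254^(-19) ≡ 89 (mod 337).
Scan 224·89^i mod 337 for i = 0, 1, …:
  i=0: 224   i=1: 53   i=2: 336   i=3: 248
  i=4: 167   i=5: 35   i=6: 82   i=7: 221
  i=8: 123   i=9: 163   i=10: 16
Match at i=10, j=16: x = 10·19 + 16 = 206.

206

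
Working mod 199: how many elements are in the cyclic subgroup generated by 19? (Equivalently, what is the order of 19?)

18

The order of 19 must divide p − 1 = 198 = 2 · 3^2 · 11.
Divisors: 1, 2, 3, 6, 9, 11, 18, 22, 33, 66, 99, 198.
Check each in increasing order: 19^1 ≡ 19;  19^2 ≡ 162;  19^3 ≡ 93;  19^6 ≡ 92;  19^9 ≡ 198;  19^11 ≡ 37;  19^18 ≡ 1.
Smallest exponent giving 1 is 18.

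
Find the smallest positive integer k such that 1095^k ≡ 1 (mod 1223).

1222

The order of 1095 must divide p − 1 = 1222 = 2 · 13 · 47.
Divisors: 1, 2, 13, 26, 47, 94, 611, 1222.
Check each in increasing order: 1095^1 ≡ 1095;  1095^2 ≡ 485;  1095^13 ≡ 829;  1095^26 ≡ 1138;  1095^47 ≡ 562;  1095^94 ≡ 310;  1095^611 ≡ 1222;  1095^1222 ≡ 1.
Smallest exponent giving 1 is 1222.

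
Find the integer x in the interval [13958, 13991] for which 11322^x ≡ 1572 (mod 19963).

13973

Compute 11322^13958 mod 19963 = 16825, then multiply by 11322 repeatedly:
  11322^13958=16825  11322^13959=5704  11322^13960=383  11322^13961=4355  11322^13962=18663
  11322^13963=14094  11322^13964=8009  11322^13965=5952  11322^13966=13419  11322^13967=11488
  11322^13968=8191  11322^13969=10367  11322^13970=12697  11322^13971=1871  11322^13972=2719
  11322^13973=1572
Found 1572 at exponent 13973.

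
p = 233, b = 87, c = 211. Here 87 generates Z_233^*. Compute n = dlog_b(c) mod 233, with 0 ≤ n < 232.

Baby-step giant-step with m = ceil(sqrt(232)) = 16.
Baby table (87^j mod 233 for j=0..15):
  0:1  1:87  2:113  3:45  4:187  5:192  6:161  7:27
  8:19  9:22  10:50  11:156  12:58  13:153  14:30  15:47
Giant step factor: 87^(-16) ≡ 71 (mod 233).
Scan 211·71^i mod 233 for i = 0, 1, …:
  i=0: 211   i=1: 69   i=2: 6   i=3: 193
  i=4: 189   i=5: 138   i=6: 12   i=7: 153
Match at i=7, j=13: n = 7·16 + 13 = 125.

125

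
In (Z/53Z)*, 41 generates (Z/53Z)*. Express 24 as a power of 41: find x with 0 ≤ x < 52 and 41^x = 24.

12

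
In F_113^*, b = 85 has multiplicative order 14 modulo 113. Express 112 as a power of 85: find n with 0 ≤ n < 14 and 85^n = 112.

7

Successive powers of 85 modulo 113:
  85^0=1  85^1=85  85^2=106  85^3=83  85^4=49  85^5=97
  85^6=109  85^7=112
So 85^7 ≡ 112 (mod 113), giving n = 7.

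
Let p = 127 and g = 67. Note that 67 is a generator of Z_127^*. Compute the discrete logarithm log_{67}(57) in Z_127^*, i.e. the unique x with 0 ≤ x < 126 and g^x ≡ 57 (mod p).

Baby-step giant-step with m = ceil(sqrt(126)) = 12.
Baby table (67^j mod 127 for j=0..11):
  0:1  1:67  2:44  3:27  4:31  5:45  6:94  7:75
  8:72  9:125  10:120  11:39
Giant step factor: 67^(-12) ≡ 87 (mod 127).
Scan 57·87^i mod 127 for i = 0, 1, …:
  i=0: 57   i=1: 6   i=2: 14   i=3: 75
Match at i=3, j=7: x = 3·12 + 7 = 43.

43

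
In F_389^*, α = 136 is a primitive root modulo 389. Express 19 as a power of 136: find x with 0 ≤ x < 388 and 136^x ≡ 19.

Baby-step giant-step with m = ceil(sqrt(388)) = 20.
Baby table (136^j mod 389 for j=0..19):
  0:1  1:136  2:213  3:182  4:245  5:255  6:59  7:244
  8:119  9:235  10:62  11:263  12:369  13:3  14:19  15:250
  16:157  17:346  18:376  19:177
Giant step factor: 136^(-20) ≡ 93 (mod 389).
Scan 19·93^i mod 389 for i = 0, 1, …:
  i=0: 19
Match at i=0, j=14: x = 0·20 + 14 = 14.

14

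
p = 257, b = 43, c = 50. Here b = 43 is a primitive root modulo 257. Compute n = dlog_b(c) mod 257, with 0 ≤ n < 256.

Successive powers of 43 modulo 257:
  43^0=1  43^1=43  43^2=50
So 43^2 ≡ 50 (mod 257), giving n = 2.

2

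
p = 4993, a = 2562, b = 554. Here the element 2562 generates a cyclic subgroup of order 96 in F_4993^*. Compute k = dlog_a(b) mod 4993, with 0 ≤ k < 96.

Baby-step giant-step with m = ceil(sqrt(96)) = 10.
Baby table (2562^j mod 4993 for j=0..9):
  0:1  1:2562  2:3042  3:4524  4:1735  5:1300  6:269  7:144
  8:4439  9:3657
Giant step factor: 2562^(-10) ≡ 4113 (mod 4993).
Scan 554·4113^i mod 4993 for i = 0, 1, …:
  i=0: 554   i=1: 1794   i=2: 4061   i=3: 1308
  i=4: 2343   i=5: 269
Match at i=5, j=6: k = 5·10 + 6 = 56.

56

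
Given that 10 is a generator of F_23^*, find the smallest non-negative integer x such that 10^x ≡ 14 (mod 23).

Successive powers of 10 modulo 23:
  10^0=1  10^1=10  10^2=8  10^3=11  10^4=18  10^5=19
  10^6=6  10^7=14
So 10^7 ≡ 14 (mod 23), giving x = 7.

7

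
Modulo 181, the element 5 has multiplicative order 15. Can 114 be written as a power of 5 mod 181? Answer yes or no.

114 ∈ ⟨5⟩ iff 114^15 ≡ 1 (mod 181), since |⟨5⟩| = 15.
114^15 mod 181 = 1.
Since 1 = 1, 114 lies in the subgroup.

yes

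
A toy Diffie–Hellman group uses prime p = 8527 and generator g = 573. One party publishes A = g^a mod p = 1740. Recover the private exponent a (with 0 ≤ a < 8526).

1560

Baby-step giant-step with m = ceil(sqrt(8526)) = 93.
Baby table (573^j mod 8527 for j=0..92):
  0:1  1:573  2:4303  3:1316  4:3692  5:820  6:875  7:6809
  8:4718  9:355  10:7294  11:1232  12:6722  13:6029  14:1182  15:3653
  16:4054  17:3598  18:6647  19:5689  20:2483  21:7277  22:18  23:1787
  24:711  25:6634  26:6767  27:6233  28:7223  29:3184  30:8181  31:6390
  32:3387  33:5122  34:1618  35:6198  36:4222  37:6065  38:4756  39:5075
  40:268  41:78  42:2059  43:3081  44:324  45:6585  46:4271  47:34
  48:2428  49:1343  50:2109  51:6150  52:2299  53:4169  54:1277  55:6926
  56:3543  57:713  58:7780  59:6846  60:338  61:6080  62:4824  63:1404
  64:2954  65:4296  66:5832  67:7679  68:135  69:612  70:1069  71:7120
  72:3854  73:8376  74:7274  75:6826  76:5932  77:5290  78:4085  79:4307
  80:3608  81:3850  82:6084  83:7116  84:1562  85:8218  86:2010  87:585
  88:2652  89:1790  90:2430  91:2489  92:2188
Giant step factor: 573^(-93) ≡ 3578 (mod 8527).
Scan 1740·3578^i mod 8527 for i = 0, 1, …:
  i=0: 1740   i=1: 1010   i=2: 6859   i=3: 796
  i=4: 70   i=5: 3177   i=6: 815   i=7: 8363
  i=8: 1571   i=9: 1745     …   i=15: 2165
  i=16: 3854
Match at i=16, j=72: a = 16·93 + 72 = 1560.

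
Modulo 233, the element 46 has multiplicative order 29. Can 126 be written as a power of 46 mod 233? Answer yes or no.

yes

126 ∈ ⟨46⟩ iff 126^29 ≡ 1 (mod 233), since |⟨46⟩| = 29.
126^29 mod 233 = 1.
Since 1 = 1, 126 lies in the subgroup.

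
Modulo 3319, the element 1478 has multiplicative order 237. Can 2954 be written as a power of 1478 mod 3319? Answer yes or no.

2954 ∈ ⟨1478⟩ iff 2954^237 ≡ 1 (mod 3319), since |⟨1478⟩| = 237.
2954^237 mod 3319 = 1.
Since 1 = 1, 2954 lies in the subgroup.

yes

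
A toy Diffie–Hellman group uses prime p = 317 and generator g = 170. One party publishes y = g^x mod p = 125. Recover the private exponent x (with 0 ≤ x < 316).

Baby-step giant-step with m = ceil(sqrt(316)) = 18.
Baby table (170^j mod 317 for j=0..17):
  0:1  1:170  2:53  3:134  4:273  5:128  6:204  7:127
  8:34  9:74  10:217  11:118  12:89  13:231  14:279  15:197
  16:205  17:297
Giant step factor: 170^(-18) ≡ 266 (mod 317).
Scan 125·266^i mod 317 for i = 0, 1, …:
  i=0: 125   i=1: 282   i=2: 200   i=3: 261
  i=4: 3   i=5: 164   i=6: 195   i=7: 199
  i=8: 312   i=9: 255     …   i=15: 271
  i=16: 127
Match at i=16, j=7: x = 16·18 + 7 = 295.

295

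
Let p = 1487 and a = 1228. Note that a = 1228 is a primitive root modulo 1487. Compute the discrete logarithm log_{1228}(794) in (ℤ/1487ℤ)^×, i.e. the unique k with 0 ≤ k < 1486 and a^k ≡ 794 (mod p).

7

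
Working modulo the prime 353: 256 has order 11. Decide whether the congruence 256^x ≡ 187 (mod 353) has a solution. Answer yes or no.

187 ∈ ⟨256⟩ iff 187^11 ≡ 1 (mod 353), since |⟨256⟩| = 11.
187^11 mod 353 = 1.
Since 1 = 1, 187 lies in the subgroup.

yes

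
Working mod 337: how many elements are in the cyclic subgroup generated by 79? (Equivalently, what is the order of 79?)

The order of 79 must divide p − 1 = 336 = 2^4 · 3 · 7.
Divisors: 1, 2, 3, 4, 6, 7, 8, 12, 14, 16, 21, 24, 28, 42, 48, 56, 84, 112, 168, 336.
Check each in increasing order: 79^1 ≡ 79;  79^2 ≡ 175;  79^3 ≡ 8;  79^4 ≡ 295;  79^6 ≡ 64;  79^7 ≡ 1.
Smallest exponent giving 1 is 7.

7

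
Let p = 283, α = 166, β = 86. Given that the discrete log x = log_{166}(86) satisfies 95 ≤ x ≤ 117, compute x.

96

Compute 166^95 mod 283 = 171, then multiply by 166 repeatedly:
  166^95=171  166^96=86
Found 86 at exponent 96.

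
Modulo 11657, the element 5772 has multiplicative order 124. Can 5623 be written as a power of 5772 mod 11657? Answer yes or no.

yes

5623 ∈ ⟨5772⟩ iff 5623^124 ≡ 1 (mod 11657), since |⟨5772⟩| = 124.
5623^124 mod 11657 = 1.
Since 1 = 1, 5623 lies in the subgroup.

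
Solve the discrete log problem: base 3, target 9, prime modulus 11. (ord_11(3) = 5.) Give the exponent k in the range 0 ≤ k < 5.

2

Successive powers of 3 modulo 11:
  3^0=1  3^1=3  3^2=9
So 3^2 ≡ 9 (mod 11), giving k = 2.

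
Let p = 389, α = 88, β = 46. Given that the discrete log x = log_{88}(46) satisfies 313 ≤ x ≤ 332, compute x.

Compute 88^313 mod 389 = 185, then multiply by 88 repeatedly:
  88^313=185  88^314=331  88^315=342  88^316=143  88^317=136
  88^318=298  88^319=161  88^320=164  88^321=39  88^322=320
  88^323=152  88^324=150  88^325=363  88^326=46
Found 46 at exponent 326.

326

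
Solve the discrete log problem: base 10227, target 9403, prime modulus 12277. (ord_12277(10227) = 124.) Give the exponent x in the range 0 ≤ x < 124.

Baby-step giant-step with m = ceil(sqrt(124)) = 12.
Baby table (10227^j mod 12277 for j=0..11):
  0:1  1:10227  2:3766  3:1933  4:2821  5:11694  6:4281  7:2005
  8:2545  9:475  10:8410  11:8685
Giant step factor: 10227^(-12) ≡ 11394 (mod 12277).
Scan 9403·11394^i mod 12277 for i = 0, 1, …:
  i=0: 9403   i=1: 8680   i=2: 8685
Match at i=2, j=11: x = 2·12 + 11 = 35.

35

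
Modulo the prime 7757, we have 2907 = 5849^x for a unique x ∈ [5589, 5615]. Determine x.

5591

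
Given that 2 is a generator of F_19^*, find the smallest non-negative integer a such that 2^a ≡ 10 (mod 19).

17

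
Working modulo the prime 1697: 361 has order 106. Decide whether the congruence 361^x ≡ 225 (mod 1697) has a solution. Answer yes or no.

yes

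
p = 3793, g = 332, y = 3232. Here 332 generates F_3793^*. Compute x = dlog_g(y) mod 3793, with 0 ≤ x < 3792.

2744

Baby-step giant-step with m = ceil(sqrt(3792)) = 62.
Baby table (332^j mod 3793 for j=0..61):
  0:1  1:332  2:227  3:3297  4:2220  5:1198  6:3264  7:2643
  8:1293  9:667  10:1450  11:3482  12:2952  13:1470  14:2536  15:3699
  16:2929  17:1420  18:1108  19:3728  20:1178  21:417  22:1896  23:3627
  24:1783  25:248  26:2683  27:3194  28:2161  29:575  30:1250  31:1563
  32:3068  33:2052  34:2317  35:3058  36:2525  37:47  38:432  39:3083
  40:3239  41:1929  42:3204  43:1688  44:2845  45:83  46:1005  47:3669
  48:555  49:2196  50:816  51:1609  52:3168  53:1115  54:2259  55:2767
  56:738  57:2264  58:634  59:1873  60:3577  61:355
Giant step factor: 332^(-62) ≡ 1205 (mod 3793).
Scan 3232·1205^i mod 3793 for i = 0, 1, …:
  i=0: 3232   i=1: 2942   i=2: 2448   i=3: 2679
  i=4: 352   i=5: 3137   i=6: 2257   i=7: 104
  i=8: 151   i=9: 3684     …   i=43: 3424
  i=44: 2929
Match at i=44, j=16: x = 44·62 + 16 = 2744.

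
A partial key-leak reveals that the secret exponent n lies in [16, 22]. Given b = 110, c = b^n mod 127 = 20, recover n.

Compute 110^16 mod 127 = 49, then multiply by 110 repeatedly:
  110^16=49  110^17=56  110^18=64  110^19=55  110^20=81
  110^21=20
Found 20 at exponent 21.

21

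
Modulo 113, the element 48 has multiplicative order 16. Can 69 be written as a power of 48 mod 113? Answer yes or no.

⟨48⟩ has order 16; its elements mod 113 are {1, 15, 18, 35, 40, 42, 44, 48, 65, 69, 71, 73, 78, 95, 98, 112}.
69 is in this set.

yes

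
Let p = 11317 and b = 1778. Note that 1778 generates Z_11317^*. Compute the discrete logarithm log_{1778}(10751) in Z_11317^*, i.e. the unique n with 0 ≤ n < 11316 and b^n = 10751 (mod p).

Baby-step giant-step with m = ceil(sqrt(11316)) = 107.
Baby table (1778^j mod 11317 for j=0..106):
  0:1  1:1778  2:3841  3:5147  4:7230  5:10145  6:9829  7:2514
  8:10994  9:2873  10:4227  11:1118  12:7329  13:5095  14:5310  15:2802
  16:2476  17:15  18:4036  19:1030  20:9303  21:6597  22:5054  23:314
  24:3759  25:6472  26:9144  27:6820  28:5453  29:8082  30:8523  31:431
  32:8079  33:3189  34:225  35:3955  36:4133  37:3741  38:8419  39:7908
  40:4710  41:11117  42:6544  43:1356  44:447  45:2576  46:8060  47:3358
  48:6465  49:8015  50:2567  51:3375  52:2740  53:5410  54:10847  55:1798
  56:5450  57:2748  58:8317  59:7624  60:9023  61:6705  62:4689  63:7730
  64:5102  65:6439  66:7055  67:4554  68:5357  69:7149  70:1931  71:4267
  72:4336  73:2531  74:7269  75:268  76:1190  77:10858  78:10039  79:2433
  80:2780  81:8628  82:6049  83:3972  84:408  85:1136  86:5382  87:6331
  88:7420  89:8455  90:4014  91:7182  92:4020  93:6533  94:4432  95:3464
  96:2544  97:7749  98:4933  99:199  100:2995  101:6120  102:5723  103:1511
  104:4429  105:9447  106:2338
Giant step factor: 1778^(-107) ≡ 3815 (mod 11317).
Scan 10751·3815^i mod 11317 for i = 0, 1, …:
  i=0: 10751   i=1: 2257   i=2: 9535   i=3: 3187
  i=4: 3947   i=5: 6195   i=6: 4029   i=7: 2149
  i=8: 4927   i=9: 10285     …   i=13: 5877
  i=14: 1778
Match at i=14, j=1: n = 14·107 + 1 = 1499.

1499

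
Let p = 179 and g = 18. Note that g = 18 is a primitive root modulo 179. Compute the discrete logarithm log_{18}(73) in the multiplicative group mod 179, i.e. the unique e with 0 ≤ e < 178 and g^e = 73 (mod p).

83

Baby-step giant-step with m = ceil(sqrt(178)) = 14.
Baby table (18^j mod 179 for j=0..13):
  0:1  1:18  2:145  3:104  4:82  5:44  6:76  7:115
  8:101  9:28  10:146  11:122  12:48  13:148
Giant step factor: 18^(-14) ≡ 17 (mod 179).
Scan 73·17^i mod 179 for i = 0, 1, …:
  i=0: 73   i=1: 167   i=2: 154   i=3: 112
  i=4: 114   i=5: 148
Match at i=5, j=13: e = 5·14 + 13 = 83.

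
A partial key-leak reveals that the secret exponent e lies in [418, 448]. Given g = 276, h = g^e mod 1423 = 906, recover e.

446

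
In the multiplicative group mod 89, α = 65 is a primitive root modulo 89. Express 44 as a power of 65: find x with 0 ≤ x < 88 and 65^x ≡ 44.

76

Baby-step giant-step with m = ceil(sqrt(88)) = 10.
Baby table (65^j mod 89 for j=0..9):
  0:1  1:65  2:42  3:60  4:73  5:28  6:40  7:19
  8:78  9:86
Giant step factor: 65^(-10) ≡ 68 (mod 89).
Scan 44·68^i mod 89 for i = 0, 1, …:
  i=0: 44   i=1: 55   i=2: 2   i=3: 47
  i=4: 81   i=5: 79   i=6: 32   i=7: 40
Match at i=7, j=6: x = 7·10 + 6 = 76.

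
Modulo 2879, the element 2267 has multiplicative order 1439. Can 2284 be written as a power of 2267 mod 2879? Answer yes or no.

no

2284 ∈ ⟨2267⟩ iff 2284^1439 ≡ 1 (mod 2879), since |⟨2267⟩| = 1439.
2284^1439 mod 2879 = 2878.
Since 2878 ≠ 1, 2284 does not lie in the subgroup.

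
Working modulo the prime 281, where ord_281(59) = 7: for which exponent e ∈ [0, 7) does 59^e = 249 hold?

Successive powers of 59 modulo 281:
  59^0=1  59^1=59  59^2=109  59^3=249
So 59^3 ≡ 249 (mod 281), giving e = 3.

3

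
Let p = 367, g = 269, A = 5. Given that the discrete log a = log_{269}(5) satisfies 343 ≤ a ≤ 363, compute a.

357

Compute 269^343 mod 367 = 97, then multiply by 269 repeatedly:
  269^343=97  269^344=36  269^345=142  269^346=30  269^347=363
  269^348=25  269^349=119  269^350=82  269^351=38  269^352=313
  269^353=154  269^354=322  269^355=6  269^356=146  269^357=5
Found 5 at exponent 357.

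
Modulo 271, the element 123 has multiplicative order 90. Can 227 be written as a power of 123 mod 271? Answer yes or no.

227 ∈ ⟨123⟩ iff 227^90 ≡ 1 (mod 271), since |⟨123⟩| = 90.
227^90 mod 271 = 1.
Since 1 = 1, 227 lies in the subgroup.

yes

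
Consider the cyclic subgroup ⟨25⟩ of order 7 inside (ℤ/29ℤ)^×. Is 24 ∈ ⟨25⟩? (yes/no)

yes

⟨25⟩ has order 7; its elements mod 29 are {1, 7, 16, 20, 23, 24, 25}.
24 is in this set.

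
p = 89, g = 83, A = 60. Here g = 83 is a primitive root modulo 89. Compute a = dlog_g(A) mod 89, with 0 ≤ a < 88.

19

Successive powers of 83 modulo 89:
  83^0=1  83^1=83  83^2=36  83^3=51  83^4=50  83^5=56
  83^6=20  83^7=58  83^8=8  83^9=41  83^10=21  83^11=52
  83^12=44  83^13=3  83^14=71  83^15=19  83^16=64  83^17=61
  83^18=79  83^19=60
So 83^19 ≡ 60 (mod 89), giving a = 19.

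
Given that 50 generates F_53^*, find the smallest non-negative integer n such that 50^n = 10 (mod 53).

12

Successive powers of 50 modulo 53:
  50^0=1  50^1=50  50^2=9  50^3=26  50^4=28  50^5=22
  50^6=40  50^7=39  50^8=42  50^9=33  50^10=7  50^11=32
  50^12=10
So 50^12 ≡ 10 (mod 53), giving n = 12.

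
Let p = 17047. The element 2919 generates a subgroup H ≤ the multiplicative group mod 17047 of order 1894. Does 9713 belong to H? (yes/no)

yes

9713 ∈ ⟨2919⟩ iff 9713^1894 ≡ 1 (mod 17047), since |⟨2919⟩| = 1894.
9713^1894 mod 17047 = 1.
Since 1 = 1, 9713 lies in the subgroup.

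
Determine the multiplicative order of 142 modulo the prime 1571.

The order of 142 must divide p − 1 = 1570 = 2 · 5 · 157.
Divisors: 1, 2, 5, 10, 157, 314, 785, 1570.
Check each in increasing order: 142^1 ≡ 142;  142^2 ≡ 1312;  142^5 ≡ 529;  142^10 ≡ 203;  142^157 ≡ 1.
Smallest exponent giving 1 is 157.

157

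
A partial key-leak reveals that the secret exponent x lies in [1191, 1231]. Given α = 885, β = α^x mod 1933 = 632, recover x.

Compute 885^1191 mod 1933 = 1117, then multiply by 885 repeatedly:
  885^1191=1117  885^1192=782  885^1193=56  885^1194=1235  885^1195=830
  885^1196=10  885^1197=1118  885^1198=1667  885^1199=416  885^1200=890
  885^1201=919  885^1202=1455  885^1203=297  885^1204=1890  885^1205=605
  885^1206=1917  885^1207=1304  885^1208=39  885^1209=1654  885^1210=509
  885^1211=76  885^1212=1538  885^1213=298  885^1214=842  885^1215=965
  885^1216=1572  885^1217=1393  885^1218=1484  885^1219=833  885^1220=732
  885^1221=265  885^1222=632
Found 632 at exponent 1222.

1222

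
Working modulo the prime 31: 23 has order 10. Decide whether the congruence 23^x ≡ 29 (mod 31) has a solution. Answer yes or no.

⟨23⟩ has order 10; its elements mod 31 are {1, 2, 4, 8, 15, 16, 23, 27, 29, 30}.
29 is in this set.

yes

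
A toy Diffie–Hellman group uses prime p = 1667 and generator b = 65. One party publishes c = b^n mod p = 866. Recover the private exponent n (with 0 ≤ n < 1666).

314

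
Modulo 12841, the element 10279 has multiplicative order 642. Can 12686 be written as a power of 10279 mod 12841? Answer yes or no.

12686 ∈ ⟨10279⟩ iff 12686^642 ≡ 1 (mod 12841), since |⟨10279⟩| = 642.
12686^642 mod 12841 = 1.
Since 1 = 1, 12686 lies in the subgroup.

yes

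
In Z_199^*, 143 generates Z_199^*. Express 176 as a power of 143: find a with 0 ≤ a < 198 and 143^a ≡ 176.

73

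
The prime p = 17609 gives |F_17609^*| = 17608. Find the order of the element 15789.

The order of 15789 must divide p − 1 = 17608 = 2^3 · 31 · 71.
Divisors: 1, 2, 4, 8, 31, 62, 71, 124, 142, 248, 284, 568, 2201, 4402, 8804, 17608.
Check each in increasing order: 15789^1 ≡ 15789;  15789^2 ≡ 1908;  15789^4 ≡ 13010;  15789^8 ≡ 2392;  15789^31 ≡ 3277;  15789^62 ≡ 14848;  15789^71 ≡ 14876;  15789^124 ≡ 16033;  15789^142 ≡ 3073;  15789^248 ≡ 907;  15789^284 ≡ 4905;  15789^568 ≡ 5131;  15789^2201 ≡ 5172;  15789^4402 ≡ 1513;  15789^8804 ≡ 17608;  15789^17608 ≡ 1.
Smallest exponent giving 1 is 17608.

17608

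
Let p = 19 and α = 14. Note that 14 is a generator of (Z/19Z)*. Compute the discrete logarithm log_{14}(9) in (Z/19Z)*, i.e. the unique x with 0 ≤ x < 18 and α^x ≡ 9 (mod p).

Successive powers of 14 modulo 19:
  14^0=1  14^1=14  14^2=6  14^3=8  14^4=17  14^5=10
  14^6=7  14^7=3  14^8=4  14^9=18  14^10=5  14^11=13
  14^12=11  14^13=2  14^14=9
So 14^14 ≡ 9 (mod 19), giving x = 14.

14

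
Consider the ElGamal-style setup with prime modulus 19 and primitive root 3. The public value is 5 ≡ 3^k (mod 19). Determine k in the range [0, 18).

Successive powers of 3 modulo 19:
  3^0=1  3^1=3  3^2=9  3^3=8  3^4=5
So 3^4 ≡ 5 (mod 19), giving k = 4.

4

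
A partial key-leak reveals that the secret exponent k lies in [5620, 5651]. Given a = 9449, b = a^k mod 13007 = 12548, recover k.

Compute 9449^5620 mod 13007 = 1106, then multiply by 9449 repeatedly:
  9449^5620=1106  9449^5621=5973  9449^5622=1504  9449^5623=7652  9449^5624=10842
  9449^5625=2926  9449^5626=7899  9449^5627=3485  9449^5628=9048  9449^5629=12548
Found 12548 at exponent 5629.

5629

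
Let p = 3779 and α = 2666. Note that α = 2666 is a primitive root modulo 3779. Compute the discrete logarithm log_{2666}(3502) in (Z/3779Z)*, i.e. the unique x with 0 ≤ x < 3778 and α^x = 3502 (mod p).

646

Baby-step giant-step with m = ceil(sqrt(3778)) = 62.
Baby table (2666^j mod 3779 for j=0..61):
  0:1  1:2666  2:3036  3:3137  4:315  5:852  6:253  7:1836
  8:971  9:71  10:336  11:153  12:3545  13:3470  14:28  15:2847
  16:1870  17:919  18:1262  19:1182  20:3305  21:2281  22:735  23:1988
  24:1850  25:505  26:1006  27:2685  28:784  29:357  30:3233  31:3058
  32:1325  33:2864  34:1844  35:3404  36:1685  37:2758  38:2673  39:2803
  40:1715  41:3379  42:3057  43:2438  44:3607  45:2486  46:3089  47:833
  48:2505  49:837  50:1832  51:1644  52:3043  53:2904  54:2672  55:137
  56:2458  57:242  58:2742  59:1586  60:3354  61:650
Giant step factor: 2666^(-62) ≡ 430 (mod 3779).
Scan 3502·430^i mod 3779 for i = 0, 1, …:
  i=0: 3502   i=1: 1818   i=2: 3266   i=3: 2371
  i=4: 2979   i=5: 3668   i=6: 1397   i=7: 3628
  i=8: 3092   i=9: 3131   i=10: 1006
Match at i=10, j=26: x = 10·62 + 26 = 646.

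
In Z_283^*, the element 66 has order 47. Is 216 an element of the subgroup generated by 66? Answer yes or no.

216 ∈ ⟨66⟩ iff 216^47 ≡ 1 (mod 283), since |⟨66⟩| = 47.
216^47 mod 283 = 1.
Since 1 = 1, 216 lies in the subgroup.

yes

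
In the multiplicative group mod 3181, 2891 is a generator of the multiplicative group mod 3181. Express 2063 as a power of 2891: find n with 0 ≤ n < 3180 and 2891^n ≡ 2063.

Baby-step giant-step with m = ceil(sqrt(3180)) = 57.
Baby table (2891^j mod 3181 for j=0..56):
  0:1  1:2891  2:1394  3:2908  4:2826  5:1158  6:1366  7:1485
  8:1966  9:2440  10:1763  11:871  12:1890  13:2213  14:792  15:2533
  16:241  17:92  18:1949  19:1008  20:332  21:2331  22:1563  23:1613
  24:3018  25:2736  26:1810  27:3146  28:607  29:2106  30:12  31:2882
  32:823  33:3086  34:2102  35:1172  36:487  37:1915  38:1325  39:651
  40:2070  41:909  42:413  43:1108  44:3142  45:1767  46:2892  47:1104
  48:1121  49:2553  50:803  51:2524  52:2851  53:270  54:1225  55:1022
  56:2634
Giant step factor: 2891^(-57) ≡ 462 (mod 3181).
Scan 2063·462^i mod 3181 for i = 0, 1, …:
  i=0: 2063   i=1: 1987   i=2: 1866   i=3: 41
  i=4: 3037   i=5: 273   i=6: 2067   i=7: 654
  i=8: 3134   i=9: 553     …   i=31: 822
  i=32: 1225
Match at i=32, j=54: n = 32·57 + 54 = 1878.

1878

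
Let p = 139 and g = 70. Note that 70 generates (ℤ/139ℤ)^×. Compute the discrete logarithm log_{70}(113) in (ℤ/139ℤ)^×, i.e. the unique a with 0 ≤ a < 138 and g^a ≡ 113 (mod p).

Successive powers of 70 modulo 139:
  70^0=1  70^1=70  70^2=35  70^3=87  70^4=113
So 70^4 ≡ 113 (mod 139), giving a = 4.

4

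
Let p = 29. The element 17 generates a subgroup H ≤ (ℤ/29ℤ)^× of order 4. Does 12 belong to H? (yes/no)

yes

12 ∈ ⟨17⟩ iff 12^4 ≡ 1 (mod 29), since |⟨17⟩| = 4.
12^4 mod 29 = 1.
Since 1 = 1, 12 lies in the subgroup.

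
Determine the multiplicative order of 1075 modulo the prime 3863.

3862

The order of 1075 must divide p − 1 = 3862 = 2 · 1931.
Divisors: 1, 2, 1931, 3862.
Check each in increasing order: 1075^1 ≡ 1075;  1075^2 ≡ 588;  1075^1931 ≡ 3862;  1075^3862 ≡ 1.
Smallest exponent giving 1 is 3862.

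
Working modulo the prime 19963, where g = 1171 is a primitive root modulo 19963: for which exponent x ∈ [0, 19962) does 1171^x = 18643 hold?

Baby-step giant-step with m = ceil(sqrt(19962)) = 142.
Baby table (1171^j mod 19963 for j=0..141):
  0:1  1:1171  2:13757  3:19269  4:5809  5:14919  6:2524  7:1080
  8:7011  9:5088  10:9074  11:5338  12:2379  13:10952  14:8546  15:5903
  16:5215  17:18050  18:15696  19:14056  20:10064  21:6774  22:7043  23:2634
  24:10112  25:3093  26:8600  27:9248  28:9462  29:537  30:9974  31:1199
  32:6619  33:5205  34:6340  35:17867  36:1033  37:11863  38:17288  39:1766
  40:11797  41:19854  42:12102  43:17675  44:15757  45:5635  46:10795  47:4366
  48:2058  49:14358  50:4372  51:9084  52:17048  53:208  54:4012  55:6747
  56:15352  57:10492  58:8887  59:5954  60:5047  61:989  62:265  63:10870
  64:12339  65:15720  66:2234  67:861  68:10081  69:6718  70:1356  71:10799
  72:9050  73:17160  74:11582  75:7645  76:8871  77:7181  78:4528  79:12093
  80:7136  81:11722  82:11881  83:18403  84:9836  85:19268  86:4638  87:1162
  88:3218  89:15234  90:12055  91:2564  92:7994  93:18290  94:17254  95:1878
  96:3208  97:3524  98:14226  99:9504  100:9793  101:8841  102:11977  103:11041
  104:12950  105:12533  106:3338  107:16013  108:5966  109:19099  110:6369  111:11900
  112:726  113:11700  114:6082  115:15194  116:5141  117:11248  118:15791  119:5523
  120:19384  121:733  122:19897  123:2566  124:10336  125:5878  126:15866  127:13496
  128:13083  129:8572  130:16386  131:3563  132:6  133:7026  134:2690  135:15799
  136:14891  137:9662  138:15144  139:6480  140:2140  141:10565
Giant step factor: 1171^(-142) ≡ 16634 (mod 19963).
Scan 18643·16634^i mod 19963 for i = 0, 1, …:
  i=0: 18643   i=1: 2420   i=2: 8872   i=3: 10352
  i=4: 14293   i=5: 10395   i=6: 10887   i=7: 9985
  i=8: 18293   i=9: 9716     …   i=65: 14468
  i=66: 6747
Match at i=66, j=55: x = 66·142 + 55 = 9427.

9427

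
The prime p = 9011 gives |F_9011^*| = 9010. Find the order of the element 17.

901

The order of 17 must divide p − 1 = 9010 = 2 · 5 · 17 · 53.
Divisors: 1, 2, 5, 10, 17, 34, 53, 85, 106, 170, 265, 530, 901, 1802, 4505, 9010.
Check each in increasing order: 17^1 ≡ 17;  17^2 ≡ 289;  17^5 ≡ 5130;  17^10 ≡ 4780;  17^17 ≡ 1672;  17^34 ≡ 2174;  17^53 ≡ 823;  17^85 ≡ 1857;  17^106 ≡ 1504;  17^170 ≡ 6247;  17^265 ≡ 2612;  17^530 ≡ 1217;  17^901 ≡ 1.
Smallest exponent giving 1 is 901.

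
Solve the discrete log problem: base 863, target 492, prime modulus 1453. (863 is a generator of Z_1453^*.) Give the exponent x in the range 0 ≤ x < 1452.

Baby-step giant-step with m = ceil(sqrt(1452)) = 39.
Baby table (863^j mod 1453 for j=0..38):
  0:1  1:863  2:833  3:1097  4:808  5:1317  6:325  7:46
  8:467  9:540  10:1060  11:843  12:1009  13:420  14:663  15:1140
  16:139  17:811  18:1000  19:1371  20:431  21:1438  22:132  23:582
  24:981  25:957  26:587  27:937  28:763  29:260  30:618  31:83
  32:432  33:848  34:965  35:226  36:336  37:821  38:912
Giant step factor: 863^(-39) ≡ 980 (mod 1453).
Scan 492·980^i mod 1453 for i = 0, 1, …:
  i=0: 492   i=1: 1217   i=2: 1200   i=3: 523
  i=4: 1084   i=5: 177   i=6: 553   i=7: 1424
  i=8: 640   i=9: 957
Match at i=9, j=25: x = 9·39 + 25 = 376.

376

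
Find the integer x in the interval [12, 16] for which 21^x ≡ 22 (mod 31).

13

Compute 21^12 mod 31 = 4, then multiply by 21 repeatedly:
  21^12=4  21^13=22
Found 22 at exponent 13.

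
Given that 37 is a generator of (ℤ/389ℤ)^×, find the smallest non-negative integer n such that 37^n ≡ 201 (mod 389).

21

Successive powers of 37 modulo 389:
  37^0=1  37^1=37  37^2=202  37^3=83  37^4=348  37^5=39
  37^6=276  37^7=98  37^8=125  37^9=346  37^10=354  37^11=261
  37^12=321  37^13=207  37^14=268  37^15=191  37^16=65  37^17=71
  37^18=293  37^19=338  37^20=58  37^21=201
So 37^21 ≡ 201 (mod 389), giving n = 21.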